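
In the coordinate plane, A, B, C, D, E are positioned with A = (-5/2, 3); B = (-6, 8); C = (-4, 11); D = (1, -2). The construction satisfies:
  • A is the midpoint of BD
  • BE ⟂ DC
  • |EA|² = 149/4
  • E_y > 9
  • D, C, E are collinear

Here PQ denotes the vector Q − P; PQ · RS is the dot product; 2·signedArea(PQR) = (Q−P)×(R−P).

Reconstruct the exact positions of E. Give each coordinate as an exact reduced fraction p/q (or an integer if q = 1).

E = (-631/194, 1757/194)

1. E_x = -631/194  [D, C, E are collinear ∩ BE ⟂ DC]
2. E_y = 1757/194  [D, C, E are collinear ∩ BE ⟂ DC]
   → E = (-631/194, 1757/194)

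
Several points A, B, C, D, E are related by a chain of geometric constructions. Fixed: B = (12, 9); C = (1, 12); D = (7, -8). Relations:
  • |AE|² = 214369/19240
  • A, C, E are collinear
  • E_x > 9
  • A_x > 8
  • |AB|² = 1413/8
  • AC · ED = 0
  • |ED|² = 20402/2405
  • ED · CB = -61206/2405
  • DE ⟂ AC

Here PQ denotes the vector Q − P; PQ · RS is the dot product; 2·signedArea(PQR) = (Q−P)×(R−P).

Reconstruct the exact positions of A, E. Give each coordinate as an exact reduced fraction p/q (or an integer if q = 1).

1. E_x = 23198/2405  [line -11·x + 3·y + 304111/2405 = 0 ∩ |ED|² = 20402/2405]
2. E_y = -16311/2405  [line -11·x + 3·y + 304111/2405 = 0 ∩ |ED|² = 20402/2405]
   → E = (23198/2405, -16311/2405)
3. A_x = 33/4  [line 6363/2405·x + 2929/2405·y + -41511/2405 = 0 ∩ |AB|² = 1413/8]
4. A_y = -15/4  [line 6363/2405·x + 2929/2405·y + -41511/2405 = 0 ∩ |AB|² = 1413/8]
   → A = (33/4, -15/4)

A = (33/4, -15/4)
E = (23198/2405, -16311/2405)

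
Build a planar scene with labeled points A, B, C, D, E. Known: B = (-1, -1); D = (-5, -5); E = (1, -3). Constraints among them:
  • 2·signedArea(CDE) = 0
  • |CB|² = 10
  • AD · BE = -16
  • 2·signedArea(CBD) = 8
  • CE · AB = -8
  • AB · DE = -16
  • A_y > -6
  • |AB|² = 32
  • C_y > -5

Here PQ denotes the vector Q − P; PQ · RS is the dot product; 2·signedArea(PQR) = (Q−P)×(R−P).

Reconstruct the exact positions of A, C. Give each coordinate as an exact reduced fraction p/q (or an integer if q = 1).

1. A_x = 3  [AB · DE = -16 ∩ AD · BE = -16]
2. A_y = -5  [AB · DE = -16 ∩ AD · BE = -16]
   → A = (3, -5)
3. C_x = -2  [2·signedArea(CDE) = 0 ∩ 2·signedArea(CBD) = 8]
4. C_y = -4  [2·signedArea(CDE) = 0 ∩ 2·signedArea(CBD) = 8]
   → C = (-2, -4)

A = (3, -5)
C = (-2, -4)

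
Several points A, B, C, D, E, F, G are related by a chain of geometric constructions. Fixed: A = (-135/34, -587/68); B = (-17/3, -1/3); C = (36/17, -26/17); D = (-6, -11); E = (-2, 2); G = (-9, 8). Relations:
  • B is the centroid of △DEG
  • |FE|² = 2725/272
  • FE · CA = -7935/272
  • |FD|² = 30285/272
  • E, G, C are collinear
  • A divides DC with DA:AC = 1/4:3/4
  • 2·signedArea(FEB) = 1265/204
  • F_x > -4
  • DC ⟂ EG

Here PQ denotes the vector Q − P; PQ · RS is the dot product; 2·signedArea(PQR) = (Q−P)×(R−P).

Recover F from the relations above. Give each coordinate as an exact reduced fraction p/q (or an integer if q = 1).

F = (-123/34, -49/68)

1. F_x = -123/34  [2·signedArea(FEB) = 1265/204 ∩ FE · CA = -7935/272]
2. F_y = -49/68  [2·signedArea(FEB) = 1265/204 ∩ FE · CA = -7935/272]
   → F = (-123/34, -49/68)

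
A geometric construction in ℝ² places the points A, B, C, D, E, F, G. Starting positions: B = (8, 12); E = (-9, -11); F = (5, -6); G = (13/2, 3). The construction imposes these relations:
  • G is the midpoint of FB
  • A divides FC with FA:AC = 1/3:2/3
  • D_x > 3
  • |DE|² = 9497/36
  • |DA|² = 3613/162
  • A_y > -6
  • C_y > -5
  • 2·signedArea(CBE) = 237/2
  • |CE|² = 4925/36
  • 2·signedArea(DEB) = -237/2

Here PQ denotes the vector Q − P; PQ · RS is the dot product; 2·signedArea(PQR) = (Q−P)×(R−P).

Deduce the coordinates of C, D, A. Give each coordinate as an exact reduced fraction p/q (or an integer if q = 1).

A = (65/18, -50/9)
C = (5/6, -14/3)
D = (11/3, -5/6)

1. C_x = 5/6  [line 23·x + -17·y + -197/2 = 0 ∩ |CE|² = 4925/36]
2. C_y = -14/3  [line 23·x + -17·y + -197/2 = 0 ∩ |CE|² = 4925/36]
   → C = (5/6, -14/3)
3. D_x = 11/3  [line -23·x + 17·y + 197/2 = 0 ∩ |DE|² = 9497/36]
4. D_y = -5/6  [line -23·x + 17·y + 197/2 = 0 ∩ |DE|² = 9497/36]
   → D = (11/3, -5/6)
5. A_x = 65/18  [A divides FC with FA:AC = 1/3:2/3]
6. A_y = -50/9  [A divides FC with FA:AC = 1/3:2/3]
   → A = (65/18, -50/9)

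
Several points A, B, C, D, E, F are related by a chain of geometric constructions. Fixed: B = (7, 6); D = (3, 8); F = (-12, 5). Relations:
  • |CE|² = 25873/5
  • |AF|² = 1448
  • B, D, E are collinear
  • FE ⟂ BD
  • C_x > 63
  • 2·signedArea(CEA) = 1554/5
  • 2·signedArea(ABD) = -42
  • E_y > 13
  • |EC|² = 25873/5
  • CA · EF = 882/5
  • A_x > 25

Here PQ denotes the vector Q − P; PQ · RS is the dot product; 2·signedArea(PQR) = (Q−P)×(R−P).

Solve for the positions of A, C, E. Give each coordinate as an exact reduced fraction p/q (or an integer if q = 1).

1. A_x = 26  [line -2·x + -4·y + 80 = 0 ∩ |AF|² = 1448]
2. A_y = 7  [line -2·x + -4·y + 80 = 0 ∩ |AF|² = 1448]
   → A = (26, 7)
3. E_x = -39/5  [B, D, E are collinear ∩ FE ⟂ BD]
4. E_y = 67/5  [B, D, E are collinear ∩ FE ⟂ BD]
   → E = (-39/5, 67/5)
5. C_x = 64  [2·signedArea(CEA) = 1554/5 ∩ CA · EF = 882/5]
6. C_y = 9  [2·signedArea(CEA) = 1554/5 ∩ CA · EF = 882/5]
   → C = (64, 9)

A = (26, 7)
C = (64, 9)
E = (-39/5, 67/5)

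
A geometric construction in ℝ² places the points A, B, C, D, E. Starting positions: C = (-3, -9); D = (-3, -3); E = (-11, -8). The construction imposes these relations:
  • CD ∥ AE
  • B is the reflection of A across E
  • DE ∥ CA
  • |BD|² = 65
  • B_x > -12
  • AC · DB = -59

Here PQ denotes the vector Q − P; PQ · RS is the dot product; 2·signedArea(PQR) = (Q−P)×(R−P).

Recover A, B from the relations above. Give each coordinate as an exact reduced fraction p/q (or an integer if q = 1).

A = (-11, -14)
B = (-11, -2)

1. A_x = -11  [CD ∥ AE ∩ DE ∥ CA]
2. A_y = -14  [CD ∥ AE ∩ DE ∥ CA]
   → A = (-11, -14)
3. B_x = -11  [B is the reflection of A across E]
4. B_y = -2  [B is the reflection of A across E]
   → B = (-11, -2)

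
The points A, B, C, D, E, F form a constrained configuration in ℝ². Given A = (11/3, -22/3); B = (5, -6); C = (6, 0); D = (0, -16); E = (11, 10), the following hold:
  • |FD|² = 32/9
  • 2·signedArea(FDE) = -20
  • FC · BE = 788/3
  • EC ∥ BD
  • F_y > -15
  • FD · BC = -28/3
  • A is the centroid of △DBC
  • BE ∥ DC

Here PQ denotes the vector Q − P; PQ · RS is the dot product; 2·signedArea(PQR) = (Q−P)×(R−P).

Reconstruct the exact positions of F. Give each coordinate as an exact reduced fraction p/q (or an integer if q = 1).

1. F_x = 4/3  [2·signedArea(FDE) = -20 ∩ FC · BE = 788/3]
2. F_y = -44/3  [2·signedArea(FDE) = -20 ∩ FC · BE = 788/3]
   → F = (4/3, -44/3)

F = (4/3, -44/3)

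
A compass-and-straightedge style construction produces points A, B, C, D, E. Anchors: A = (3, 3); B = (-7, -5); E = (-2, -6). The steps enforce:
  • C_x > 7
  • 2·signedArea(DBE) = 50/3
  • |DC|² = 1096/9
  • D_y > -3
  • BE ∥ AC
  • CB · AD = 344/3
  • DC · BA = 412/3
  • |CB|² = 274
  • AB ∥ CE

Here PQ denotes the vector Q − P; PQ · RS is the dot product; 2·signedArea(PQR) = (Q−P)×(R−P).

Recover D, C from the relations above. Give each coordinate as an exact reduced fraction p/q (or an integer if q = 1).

1. C_x = 8  [AB ∥ CE ∩ BE ∥ AC]
2. C_y = 2  [AB ∥ CE ∩ BE ∥ AC]
   → C = (8, 2)
3. D_x = -2  [DC · BA = 412/3 ∩ 2·signedArea(DBE) = 50/3]
4. D_y = -8/3  [DC · BA = 412/3 ∩ 2·signedArea(DBE) = 50/3]
   → D = (-2, -8/3)

C = (8, 2)
D = (-2, -8/3)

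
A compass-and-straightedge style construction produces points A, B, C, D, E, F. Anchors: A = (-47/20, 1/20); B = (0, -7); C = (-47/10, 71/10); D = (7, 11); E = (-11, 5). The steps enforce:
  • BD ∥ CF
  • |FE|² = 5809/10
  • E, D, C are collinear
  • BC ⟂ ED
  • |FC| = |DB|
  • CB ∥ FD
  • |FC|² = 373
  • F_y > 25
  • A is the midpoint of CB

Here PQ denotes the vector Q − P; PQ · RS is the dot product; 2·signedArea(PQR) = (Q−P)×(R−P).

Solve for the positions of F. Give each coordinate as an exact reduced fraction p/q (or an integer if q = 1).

F = (23/10, 251/10)

1. F_x = 23/10  [CB ∥ FD ∩ BD ∥ CF]
2. F_y = 251/10  [CB ∥ FD ∩ BD ∥ CF]
   → F = (23/10, 251/10)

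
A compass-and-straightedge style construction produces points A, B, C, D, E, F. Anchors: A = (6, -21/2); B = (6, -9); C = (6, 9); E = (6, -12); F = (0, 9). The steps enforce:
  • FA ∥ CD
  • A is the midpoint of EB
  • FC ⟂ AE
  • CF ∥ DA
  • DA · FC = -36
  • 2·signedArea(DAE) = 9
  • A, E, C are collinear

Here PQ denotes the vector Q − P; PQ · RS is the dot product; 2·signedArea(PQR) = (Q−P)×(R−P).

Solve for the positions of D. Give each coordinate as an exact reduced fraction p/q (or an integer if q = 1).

1. D_x = 12  [CF ∥ DA ∩ FA ∥ CD]
2. D_y = -21/2  [CF ∥ DA ∩ FA ∥ CD]
   → D = (12, -21/2)

D = (12, -21/2)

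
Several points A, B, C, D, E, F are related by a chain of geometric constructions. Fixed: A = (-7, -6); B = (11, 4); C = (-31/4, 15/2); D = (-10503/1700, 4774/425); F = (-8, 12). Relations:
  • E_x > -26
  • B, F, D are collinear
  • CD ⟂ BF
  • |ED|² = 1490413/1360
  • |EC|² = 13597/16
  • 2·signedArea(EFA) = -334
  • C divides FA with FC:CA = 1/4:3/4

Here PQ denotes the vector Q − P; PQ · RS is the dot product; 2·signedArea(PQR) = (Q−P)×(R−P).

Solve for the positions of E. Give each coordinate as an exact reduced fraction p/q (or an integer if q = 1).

1. E_x = -25  [line 18·x + 1·y + 466 = 0 ∩ |EC|² = 13597/16]
2. E_y = -16  [line 18·x + 1·y + 466 = 0 ∩ |EC|² = 13597/16]
   → E = (-25, -16)

E = (-25, -16)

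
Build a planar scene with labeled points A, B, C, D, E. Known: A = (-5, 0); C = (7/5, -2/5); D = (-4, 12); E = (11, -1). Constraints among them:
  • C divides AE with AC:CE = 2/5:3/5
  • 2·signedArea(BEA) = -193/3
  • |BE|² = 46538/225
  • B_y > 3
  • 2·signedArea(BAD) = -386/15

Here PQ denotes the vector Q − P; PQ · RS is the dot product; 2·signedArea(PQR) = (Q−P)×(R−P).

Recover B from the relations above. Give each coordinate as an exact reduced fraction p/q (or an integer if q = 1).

1. B_x = -38/15  [2·signedArea(BAD) = -386/15 ∩ 2·signedArea(BEA) = -193/3]
2. B_y = 58/15  [2·signedArea(BAD) = -386/15 ∩ 2·signedArea(BEA) = -193/3]
   → B = (-38/15, 58/15)

B = (-38/15, 58/15)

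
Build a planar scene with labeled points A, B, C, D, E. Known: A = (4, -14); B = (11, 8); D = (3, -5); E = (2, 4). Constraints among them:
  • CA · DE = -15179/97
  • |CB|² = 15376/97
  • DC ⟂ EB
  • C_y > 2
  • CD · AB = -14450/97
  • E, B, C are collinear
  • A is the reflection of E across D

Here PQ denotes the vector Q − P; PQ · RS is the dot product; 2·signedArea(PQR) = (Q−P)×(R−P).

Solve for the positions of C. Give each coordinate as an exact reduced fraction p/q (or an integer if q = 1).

C = (-49/97, 280/97)

1. C_x = -49/97  [E, B, C are collinear ∩ DC ⟂ EB]
2. C_y = 280/97  [E, B, C are collinear ∩ DC ⟂ EB]
   → C = (-49/97, 280/97)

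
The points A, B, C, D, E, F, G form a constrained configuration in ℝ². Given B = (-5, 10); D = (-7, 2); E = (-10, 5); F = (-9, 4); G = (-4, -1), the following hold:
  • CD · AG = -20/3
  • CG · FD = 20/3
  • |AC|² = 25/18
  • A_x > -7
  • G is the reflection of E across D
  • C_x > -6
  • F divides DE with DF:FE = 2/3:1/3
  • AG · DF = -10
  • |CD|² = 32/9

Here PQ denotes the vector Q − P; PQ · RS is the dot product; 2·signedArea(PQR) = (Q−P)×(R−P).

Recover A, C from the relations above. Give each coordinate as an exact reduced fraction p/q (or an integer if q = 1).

1. C_x = -17/3  [line -2·x + 2·y + -38/3 = 0 ∩ |CD|² = 32/9]
2. C_y = 2/3  [line -2·x + 2·y + -38/3 = 0 ∩ |CD|² = 32/9]
   → C = (-17/3, 2/3)
3. A_x = -13/2  [line 2·x + -2·y + 16 = 0 ∩ |AC|² = 25/18]
4. A_y = 3/2  [line 2·x + -2·y + 16 = 0 ∩ |AC|² = 25/18]
   → A = (-13/2, 3/2)

A = (-13/2, 3/2)
C = (-17/3, 2/3)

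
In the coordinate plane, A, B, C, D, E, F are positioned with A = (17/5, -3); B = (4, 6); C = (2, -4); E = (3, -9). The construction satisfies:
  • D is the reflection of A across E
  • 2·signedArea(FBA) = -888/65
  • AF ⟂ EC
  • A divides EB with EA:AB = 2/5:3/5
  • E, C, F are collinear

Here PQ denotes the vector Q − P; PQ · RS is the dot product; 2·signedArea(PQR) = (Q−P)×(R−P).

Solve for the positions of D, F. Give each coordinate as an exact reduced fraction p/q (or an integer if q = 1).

D = (13/5, -15)
F = (121/65, -43/13)

1. D_x = 13/5  [D is the reflection of A across E]
2. D_y = -15  [D is the reflection of A across E]
   → D = (13/5, -15)
3. F_x = 121/65  [E, C, F are collinear ∩ AF ⟂ EC]
4. F_y = -43/13  [E, C, F are collinear ∩ AF ⟂ EC]
   → F = (121/65, -43/13)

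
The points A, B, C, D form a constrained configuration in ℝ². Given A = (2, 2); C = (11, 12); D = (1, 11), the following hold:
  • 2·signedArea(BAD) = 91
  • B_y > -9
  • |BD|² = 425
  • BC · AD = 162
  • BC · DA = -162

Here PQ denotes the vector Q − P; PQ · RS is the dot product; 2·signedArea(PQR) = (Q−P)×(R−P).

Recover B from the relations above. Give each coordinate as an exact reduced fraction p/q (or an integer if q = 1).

1. B_x = -7  [BC · AD = 162 ∩ 2·signedArea(BAD) = 91]
2. B_y = -8  [BC · AD = 162 ∩ 2·signedArea(BAD) = 91]
   → B = (-7, -8)

B = (-7, -8)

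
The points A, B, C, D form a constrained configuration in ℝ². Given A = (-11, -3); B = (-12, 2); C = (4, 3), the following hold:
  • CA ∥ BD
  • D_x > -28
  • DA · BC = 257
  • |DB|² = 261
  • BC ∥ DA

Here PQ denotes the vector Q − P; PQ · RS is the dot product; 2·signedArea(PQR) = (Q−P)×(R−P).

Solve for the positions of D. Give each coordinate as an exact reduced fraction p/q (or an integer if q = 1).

1. D_x = -27  [BC ∥ DA ∩ CA ∥ BD]
2. D_y = -4  [BC ∥ DA ∩ CA ∥ BD]
   → D = (-27, -4)

D = (-27, -4)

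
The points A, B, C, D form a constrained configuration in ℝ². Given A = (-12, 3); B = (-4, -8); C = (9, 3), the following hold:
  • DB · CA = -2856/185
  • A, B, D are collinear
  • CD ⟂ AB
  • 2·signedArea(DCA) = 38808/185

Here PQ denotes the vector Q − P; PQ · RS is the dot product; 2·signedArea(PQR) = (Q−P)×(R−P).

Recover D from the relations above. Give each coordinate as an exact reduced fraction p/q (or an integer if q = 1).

1. D_x = -876/185  [A, B, D are collinear ∩ CD ⟂ AB]
2. D_y = -1293/185  [A, B, D are collinear ∩ CD ⟂ AB]
   → D = (-876/185, -1293/185)

D = (-876/185, -1293/185)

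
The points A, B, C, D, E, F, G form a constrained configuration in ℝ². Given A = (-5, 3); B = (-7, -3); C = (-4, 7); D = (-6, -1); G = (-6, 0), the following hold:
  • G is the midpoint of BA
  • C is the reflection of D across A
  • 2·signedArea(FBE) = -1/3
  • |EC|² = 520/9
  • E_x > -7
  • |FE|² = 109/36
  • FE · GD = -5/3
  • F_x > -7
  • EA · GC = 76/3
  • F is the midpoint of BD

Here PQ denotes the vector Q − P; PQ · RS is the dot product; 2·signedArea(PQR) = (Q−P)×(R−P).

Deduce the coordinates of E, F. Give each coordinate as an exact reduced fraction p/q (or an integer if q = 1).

E = (-6, -1/3)
F = (-13/2, -2)

1. F_x = -13/2  [F is the midpoint of BD]
2. F_y = -2  [F is the midpoint of BD]
   → F = (-13/2, -2)
3. E_x = -6  [EA · GC = 76/3 ∩ FE · GD = -5/3]
4. E_y = -1/3  [EA · GC = 76/3 ∩ FE · GD = -5/3]
   → E = (-6, -1/3)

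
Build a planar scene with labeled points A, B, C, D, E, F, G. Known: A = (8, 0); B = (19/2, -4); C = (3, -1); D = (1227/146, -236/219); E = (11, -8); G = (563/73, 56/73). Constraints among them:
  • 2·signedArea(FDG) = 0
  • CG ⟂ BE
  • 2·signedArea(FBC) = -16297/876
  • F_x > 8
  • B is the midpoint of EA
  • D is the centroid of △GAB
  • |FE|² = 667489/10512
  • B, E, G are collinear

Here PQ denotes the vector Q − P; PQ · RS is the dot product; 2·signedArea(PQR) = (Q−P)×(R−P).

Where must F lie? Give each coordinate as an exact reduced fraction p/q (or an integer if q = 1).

F = (2395/292, -118/219)

1. F_x = 2395/292  [2·signedArea(FDG) = 0 ∩ 2·signedArea(FBC) = -16297/876]
2. F_y = -118/219  [2·signedArea(FDG) = 0 ∩ 2·signedArea(FBC) = -16297/876]
   → F = (2395/292, -118/219)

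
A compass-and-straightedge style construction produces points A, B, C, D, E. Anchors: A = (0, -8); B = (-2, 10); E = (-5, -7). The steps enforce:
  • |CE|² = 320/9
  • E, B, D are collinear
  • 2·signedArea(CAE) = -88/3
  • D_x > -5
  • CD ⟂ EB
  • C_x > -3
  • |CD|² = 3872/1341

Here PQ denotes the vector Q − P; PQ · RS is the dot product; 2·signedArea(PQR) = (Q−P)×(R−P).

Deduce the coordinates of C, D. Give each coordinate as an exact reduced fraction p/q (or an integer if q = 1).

1. C_x = -7/3  [line -1·x + -5·y + -32/3 = 0 ∩ |CE|² = 320/9]
2. C_y = -5/3  [line -1·x + -5·y + -32/3 = 0 ∩ |CE|² = 320/9]
   → C = (-7/3, -5/3)
3. D_x = -597/149  [E, B, D are collinear ∩ CD ⟂ EB]
4. D_y = -613/447  [E, B, D are collinear ∩ CD ⟂ EB]
   → D = (-597/149, -613/447)

C = (-7/3, -5/3)
D = (-597/149, -613/447)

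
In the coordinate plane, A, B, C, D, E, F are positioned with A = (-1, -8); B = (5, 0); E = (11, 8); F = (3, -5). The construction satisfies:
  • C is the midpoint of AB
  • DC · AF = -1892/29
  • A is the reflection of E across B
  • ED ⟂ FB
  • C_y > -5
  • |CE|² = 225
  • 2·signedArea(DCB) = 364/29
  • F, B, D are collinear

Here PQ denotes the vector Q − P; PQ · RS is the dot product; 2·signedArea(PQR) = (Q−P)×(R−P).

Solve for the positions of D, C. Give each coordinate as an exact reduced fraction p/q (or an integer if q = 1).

C = (2, -4)
D = (249/29, 260/29)

1. D_x = 249/29  [F, B, D are collinear ∩ ED ⟂ FB]
2. D_y = 260/29  [F, B, D are collinear ∩ ED ⟂ FB]
   → D = (249/29, 260/29)
3. C_x = 2  [C is the midpoint of AB]
4. C_y = -4  [C is the midpoint of AB]
   → C = (2, -4)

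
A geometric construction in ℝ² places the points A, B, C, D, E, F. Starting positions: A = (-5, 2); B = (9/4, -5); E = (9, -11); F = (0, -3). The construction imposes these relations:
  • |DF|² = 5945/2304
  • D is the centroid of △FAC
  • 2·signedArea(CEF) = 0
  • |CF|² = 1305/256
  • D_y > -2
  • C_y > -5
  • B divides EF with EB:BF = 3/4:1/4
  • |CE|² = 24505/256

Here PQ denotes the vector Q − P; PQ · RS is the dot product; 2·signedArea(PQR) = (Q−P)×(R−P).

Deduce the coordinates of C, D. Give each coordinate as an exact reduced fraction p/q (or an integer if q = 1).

1. C_x = 27/16  [line -8·x + -9·y + -27 = 0 ∩ |CE|² = 24505/256]
2. C_y = -9/2  [line -8·x + -9·y + -27 = 0 ∩ |CE|² = 24505/256]
   → C = (27/16, -9/2)
3. D_x = -53/48  [D is the centroid of △FAC]
4. D_y = -11/6  [D is the centroid of △FAC]
   → D = (-53/48, -11/6)

C = (27/16, -9/2)
D = (-53/48, -11/6)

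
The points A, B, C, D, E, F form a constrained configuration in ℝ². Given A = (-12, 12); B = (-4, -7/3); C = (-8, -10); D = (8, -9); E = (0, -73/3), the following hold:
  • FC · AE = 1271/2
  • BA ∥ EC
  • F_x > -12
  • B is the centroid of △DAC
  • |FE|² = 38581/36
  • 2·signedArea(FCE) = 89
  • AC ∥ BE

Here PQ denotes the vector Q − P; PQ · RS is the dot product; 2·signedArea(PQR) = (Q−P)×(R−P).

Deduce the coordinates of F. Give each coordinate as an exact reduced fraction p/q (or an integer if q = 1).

F = (-11, 13/2)

1. F_x = -11  [FC · AE = 1271/2 ∩ 2·signedArea(FCE) = 89]
2. F_y = 13/2  [FC · AE = 1271/2 ∩ 2·signedArea(FCE) = 89]
   → F = (-11, 13/2)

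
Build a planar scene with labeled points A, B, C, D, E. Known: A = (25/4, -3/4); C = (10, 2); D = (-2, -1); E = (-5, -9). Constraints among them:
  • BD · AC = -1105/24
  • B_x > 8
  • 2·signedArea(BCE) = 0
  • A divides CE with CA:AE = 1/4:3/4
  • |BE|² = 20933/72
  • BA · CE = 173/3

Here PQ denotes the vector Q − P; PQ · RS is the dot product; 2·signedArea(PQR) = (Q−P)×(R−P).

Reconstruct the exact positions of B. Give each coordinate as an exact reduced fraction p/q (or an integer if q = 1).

1. B_x = 35/4  [2·signedArea(BCE) = 0 ∩ BD · AC = -1105/24]
2. B_y = 13/12  [2·signedArea(BCE) = 0 ∩ BD · AC = -1105/24]
   → B = (35/4, 13/12)

B = (35/4, 13/12)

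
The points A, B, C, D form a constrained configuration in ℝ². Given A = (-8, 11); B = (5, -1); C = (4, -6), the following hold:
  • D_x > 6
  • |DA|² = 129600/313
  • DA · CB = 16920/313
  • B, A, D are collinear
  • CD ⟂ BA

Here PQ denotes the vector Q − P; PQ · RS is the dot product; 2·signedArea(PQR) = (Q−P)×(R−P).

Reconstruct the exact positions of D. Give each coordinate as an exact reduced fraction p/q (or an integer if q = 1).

1. D_x = 2176/313  [B, A, D are collinear ∩ CD ⟂ BA]
2. D_y = -877/313  [B, A, D are collinear ∩ CD ⟂ BA]
   → D = (2176/313, -877/313)

D = (2176/313, -877/313)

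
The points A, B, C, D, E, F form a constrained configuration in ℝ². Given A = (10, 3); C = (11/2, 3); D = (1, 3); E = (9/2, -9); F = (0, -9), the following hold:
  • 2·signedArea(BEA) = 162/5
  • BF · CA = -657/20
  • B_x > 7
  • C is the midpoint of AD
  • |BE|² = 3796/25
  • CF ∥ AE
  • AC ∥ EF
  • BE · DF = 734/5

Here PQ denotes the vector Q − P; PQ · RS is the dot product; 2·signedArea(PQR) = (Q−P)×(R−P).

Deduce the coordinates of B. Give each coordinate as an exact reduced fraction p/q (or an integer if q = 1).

B = (73/10, 3)

1. B_x = 73/10  [2·signedArea(BEA) = 162/5 ∩ BE · DF = 734/5]
2. B_y = 3  [2·signedArea(BEA) = 162/5 ∩ BE · DF = 734/5]
   → B = (73/10, 3)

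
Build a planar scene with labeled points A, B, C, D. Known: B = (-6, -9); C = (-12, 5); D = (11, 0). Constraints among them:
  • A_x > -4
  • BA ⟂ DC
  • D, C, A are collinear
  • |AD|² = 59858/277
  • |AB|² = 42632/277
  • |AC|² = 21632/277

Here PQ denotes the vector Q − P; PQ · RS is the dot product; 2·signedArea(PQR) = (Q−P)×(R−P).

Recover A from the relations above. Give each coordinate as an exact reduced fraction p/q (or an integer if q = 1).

A = (-932/277, 865/277)

1. A_x = -932/277  [D, C, A are collinear ∩ BA ⟂ DC]
2. A_y = 865/277  [D, C, A are collinear ∩ BA ⟂ DC]
   → A = (-932/277, 865/277)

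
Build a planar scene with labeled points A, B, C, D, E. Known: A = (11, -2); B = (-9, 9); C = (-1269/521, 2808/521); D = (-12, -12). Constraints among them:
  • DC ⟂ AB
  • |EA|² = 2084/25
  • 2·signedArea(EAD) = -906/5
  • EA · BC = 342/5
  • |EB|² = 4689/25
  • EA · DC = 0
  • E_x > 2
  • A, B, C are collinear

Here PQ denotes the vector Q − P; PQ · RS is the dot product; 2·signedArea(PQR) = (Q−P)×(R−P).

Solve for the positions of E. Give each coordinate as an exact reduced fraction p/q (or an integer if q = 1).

1. E_x = 3  [EA · DC = 0 ∩ 2·signedArea(EAD) = -906/5]
2. E_y = 12/5  [EA · DC = 0 ∩ 2·signedArea(EAD) = -906/5]
   → E = (3, 12/5)

E = (3, 12/5)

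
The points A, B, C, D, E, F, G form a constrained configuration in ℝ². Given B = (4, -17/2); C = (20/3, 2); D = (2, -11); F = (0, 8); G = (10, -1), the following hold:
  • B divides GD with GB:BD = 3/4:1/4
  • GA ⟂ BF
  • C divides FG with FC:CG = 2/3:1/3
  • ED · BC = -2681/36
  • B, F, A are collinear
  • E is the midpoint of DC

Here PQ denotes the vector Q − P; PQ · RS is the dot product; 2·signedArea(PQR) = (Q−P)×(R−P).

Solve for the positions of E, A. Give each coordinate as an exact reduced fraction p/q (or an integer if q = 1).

A = (3016/1153, -3217/1153)
E = (13/3, -9/2)

1. E_x = 13/3  [E is the midpoint of DC]
2. E_y = -9/2  [E is the midpoint of DC]
   → E = (13/3, -9/2)
3. A_x = 3016/1153  [B, F, A are collinear ∩ GA ⟂ BF]
4. A_y = -3217/1153  [B, F, A are collinear ∩ GA ⟂ BF]
   → A = (3016/1153, -3217/1153)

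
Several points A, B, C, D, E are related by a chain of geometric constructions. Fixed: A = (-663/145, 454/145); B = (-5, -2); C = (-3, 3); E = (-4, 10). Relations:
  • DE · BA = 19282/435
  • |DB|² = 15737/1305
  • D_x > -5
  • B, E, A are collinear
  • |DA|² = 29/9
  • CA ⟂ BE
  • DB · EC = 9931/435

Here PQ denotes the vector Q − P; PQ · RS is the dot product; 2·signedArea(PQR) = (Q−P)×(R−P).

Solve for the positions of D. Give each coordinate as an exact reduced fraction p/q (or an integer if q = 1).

D = (-1823/435, 599/435)

1. D_x = -1823/435  [DB · EC = 9931/435 ∩ DE · BA = 19282/435]
2. D_y = 599/435  [DB · EC = 9931/435 ∩ DE · BA = 19282/435]
   → D = (-1823/435, 599/435)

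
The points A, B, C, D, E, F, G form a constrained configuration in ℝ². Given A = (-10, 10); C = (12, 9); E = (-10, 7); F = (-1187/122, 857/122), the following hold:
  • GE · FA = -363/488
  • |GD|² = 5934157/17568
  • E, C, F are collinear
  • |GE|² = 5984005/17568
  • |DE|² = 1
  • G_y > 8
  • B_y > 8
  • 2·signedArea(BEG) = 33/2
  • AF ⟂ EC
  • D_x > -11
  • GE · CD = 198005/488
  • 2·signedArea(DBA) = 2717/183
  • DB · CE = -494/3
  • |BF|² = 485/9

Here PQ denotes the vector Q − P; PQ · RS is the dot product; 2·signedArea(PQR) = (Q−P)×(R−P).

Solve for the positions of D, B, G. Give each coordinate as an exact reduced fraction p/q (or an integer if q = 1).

1. G_x = 12233/1464  [line 33/122·x + -363/122·y + 11847/488 = 0 ∩ |GE|² = 5984005/17568]
2. G_y = 13057/1464  [line 33/122·x + -363/122·y + 11847/488 = 0 ∩ |GE|² = 5984005/17568]
   → G = (12233/1464, 13057/1464)
3. B_x = -943/366  [line -2809/1464·x + 26873/1464·y + -80119/488 = 0 ∩ |BF|² = 485/9]
4. B_y = 3175/366  [line -2809/1464·x + 26873/1464·y + -80119/488 = 0 ∩ |BF|² = 485/9]
   → B = (-943/366, 3175/366)
5. D_x = -10  [2·signedArea(DBA) = 2717/183 ∩ GE · CD = 198005/488]
6. D_y = 8  [2·signedArea(DBA) = 2717/183 ∩ GE · CD = 198005/488]
   → D = (-10, 8)

B = (-943/366, 3175/366)
D = (-10, 8)
G = (12233/1464, 13057/1464)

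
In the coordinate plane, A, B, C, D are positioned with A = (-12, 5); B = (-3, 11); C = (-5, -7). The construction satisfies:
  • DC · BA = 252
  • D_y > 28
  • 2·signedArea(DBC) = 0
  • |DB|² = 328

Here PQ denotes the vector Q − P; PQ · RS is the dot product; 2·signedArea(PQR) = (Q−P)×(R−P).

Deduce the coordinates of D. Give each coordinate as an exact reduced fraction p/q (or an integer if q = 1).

D = (-1, 29)

1. D_x = -1  [2·signedArea(DBC) = 0 ∩ DC · BA = 252]
2. D_y = 29  [2·signedArea(DBC) = 0 ∩ DC · BA = 252]
   → D = (-1, 29)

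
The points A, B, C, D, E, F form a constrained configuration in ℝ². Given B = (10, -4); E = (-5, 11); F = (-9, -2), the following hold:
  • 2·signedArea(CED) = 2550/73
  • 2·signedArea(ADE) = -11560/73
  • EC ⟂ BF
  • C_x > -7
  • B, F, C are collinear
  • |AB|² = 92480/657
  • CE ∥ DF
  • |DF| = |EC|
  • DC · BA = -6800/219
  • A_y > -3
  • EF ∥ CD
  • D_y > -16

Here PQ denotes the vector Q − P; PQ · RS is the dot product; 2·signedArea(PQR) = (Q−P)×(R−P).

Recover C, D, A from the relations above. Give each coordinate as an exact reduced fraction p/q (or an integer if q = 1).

1. C_x = -467/73  [B, F, C are collinear ∩ EC ⟂ BF]
2. C_y = -166/73  [B, F, C are collinear ∩ EC ⟂ BF]
   → C = (-467/73, -166/73)
3. D_x = -759/73  [CE ∥ DF ∩ EF ∥ CD]
4. D_y = -1115/73  [CE ∥ DF ∩ EF ∥ CD]
   → D = (-759/73, -1115/73)
5. A_x = -394/219  [2·signedArea(ADE) = -11560/73 ∩ DC · BA = -6800/219]
6. A_y = -604/219  [2·signedArea(ADE) = -11560/73 ∩ DC · BA = -6800/219]
   → A = (-394/219, -604/219)

A = (-394/219, -604/219)
C = (-467/73, -166/73)
D = (-759/73, -1115/73)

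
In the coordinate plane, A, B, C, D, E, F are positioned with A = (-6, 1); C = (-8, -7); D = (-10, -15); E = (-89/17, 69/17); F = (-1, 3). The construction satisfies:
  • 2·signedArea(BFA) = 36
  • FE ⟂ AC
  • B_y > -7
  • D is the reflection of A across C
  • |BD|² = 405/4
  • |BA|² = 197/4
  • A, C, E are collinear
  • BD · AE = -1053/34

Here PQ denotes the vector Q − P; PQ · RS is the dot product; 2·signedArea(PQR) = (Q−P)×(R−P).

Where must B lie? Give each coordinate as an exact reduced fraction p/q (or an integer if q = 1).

1. B_x = -11/2  [BD · AE = -1053/34 ∩ 2·signedArea(BFA) = 36]
2. B_y = -6  [BD · AE = -1053/34 ∩ 2·signedArea(BFA) = 36]
   → B = (-11/2, -6)

B = (-11/2, -6)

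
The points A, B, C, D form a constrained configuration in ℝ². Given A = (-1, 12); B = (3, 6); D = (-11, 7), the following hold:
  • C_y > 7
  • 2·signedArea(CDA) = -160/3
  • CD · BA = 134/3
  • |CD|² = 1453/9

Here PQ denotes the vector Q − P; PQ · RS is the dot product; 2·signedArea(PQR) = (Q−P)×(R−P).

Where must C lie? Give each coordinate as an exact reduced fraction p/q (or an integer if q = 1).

1. C_x = 5/3  [CD · BA = 134/3 ∩ 2·signedArea(CDA) = -160/3]
2. C_y = 8  [CD · BA = 134/3 ∩ 2·signedArea(CDA) = -160/3]
   → C = (5/3, 8)

C = (5/3, 8)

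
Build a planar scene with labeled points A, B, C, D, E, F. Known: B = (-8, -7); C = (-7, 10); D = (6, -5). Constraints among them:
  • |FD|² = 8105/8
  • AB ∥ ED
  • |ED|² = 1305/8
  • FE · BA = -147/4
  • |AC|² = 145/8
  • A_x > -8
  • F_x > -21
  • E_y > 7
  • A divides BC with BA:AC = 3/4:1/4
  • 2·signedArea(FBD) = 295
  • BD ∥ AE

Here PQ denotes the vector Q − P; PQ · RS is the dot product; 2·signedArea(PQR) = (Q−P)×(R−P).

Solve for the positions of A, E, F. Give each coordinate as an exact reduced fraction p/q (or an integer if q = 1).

1. A_x = -29/4  [A divides BC with BA:AC = 3/4:1/4]
2. A_y = 23/4  [A divides BC with BA:AC = 3/4:1/4]
   → A = (-29/4, 23/4)
3. E_x = 27/4  [AB ∥ ED ∩ BD ∥ AE]
4. E_y = 31/4  [AB ∥ ED ∩ BD ∥ AE]
   → E = (27/4, 31/4)
5. F_x = -83/4  [FE · BA = -147/4 ∩ 2·signedArea(FBD) = 295]
6. F_y = 49/4  [FE · BA = -147/4 ∩ 2·signedArea(FBD) = 295]
   → F = (-83/4, 49/4)

A = (-29/4, 23/4)
E = (27/4, 31/4)
F = (-83/4, 49/4)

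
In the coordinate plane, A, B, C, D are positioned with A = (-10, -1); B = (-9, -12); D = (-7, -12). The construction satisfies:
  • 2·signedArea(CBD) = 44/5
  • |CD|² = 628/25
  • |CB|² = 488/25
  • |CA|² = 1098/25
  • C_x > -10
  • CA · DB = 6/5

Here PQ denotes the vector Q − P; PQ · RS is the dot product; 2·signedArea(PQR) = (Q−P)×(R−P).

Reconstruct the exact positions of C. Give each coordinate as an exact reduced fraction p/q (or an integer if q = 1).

C = (-47/5, -38/5)

1. C_x = -47/5  [2·signedArea(CBD) = 44/5 ∩ CA · DB = 6/5]
2. C_y = -38/5  [2·signedArea(CBD) = 44/5 ∩ CA · DB = 6/5]
   → C = (-47/5, -38/5)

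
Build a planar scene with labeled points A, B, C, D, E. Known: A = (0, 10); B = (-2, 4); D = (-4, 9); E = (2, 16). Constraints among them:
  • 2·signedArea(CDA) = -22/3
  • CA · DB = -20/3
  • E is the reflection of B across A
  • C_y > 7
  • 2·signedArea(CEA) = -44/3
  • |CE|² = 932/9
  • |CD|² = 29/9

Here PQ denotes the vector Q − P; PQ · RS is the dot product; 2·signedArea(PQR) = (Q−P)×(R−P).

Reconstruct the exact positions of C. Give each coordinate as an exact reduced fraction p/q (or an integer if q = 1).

C = (-10/3, 22/3)

1. C_x = -10/3  [2·signedArea(CDA) = -22/3 ∩ CA · DB = -20/3]
2. C_y = 22/3  [2·signedArea(CDA) = -22/3 ∩ CA · DB = -20/3]
   → C = (-10/3, 22/3)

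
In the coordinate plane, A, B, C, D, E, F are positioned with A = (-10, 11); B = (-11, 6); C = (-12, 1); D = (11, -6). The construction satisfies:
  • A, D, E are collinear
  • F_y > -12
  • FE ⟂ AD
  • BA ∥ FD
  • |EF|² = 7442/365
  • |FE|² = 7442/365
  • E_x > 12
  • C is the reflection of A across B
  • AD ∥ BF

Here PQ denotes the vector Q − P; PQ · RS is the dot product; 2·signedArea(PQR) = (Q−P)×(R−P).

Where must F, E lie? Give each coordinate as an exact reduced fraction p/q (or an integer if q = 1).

1. F_x = 10  [BA ∥ FD ∩ AD ∥ BF]
2. F_y = -11  [BA ∥ FD ∩ AD ∥ BF]
   → F = (10, -11)
3. E_x = 4687/365  [A, D, E are collinear ∩ FE ⟂ AD]
4. E_y = -2734/365  [A, D, E are collinear ∩ FE ⟂ AD]
   → E = (4687/365, -2734/365)

E = (4687/365, -2734/365)
F = (10, -11)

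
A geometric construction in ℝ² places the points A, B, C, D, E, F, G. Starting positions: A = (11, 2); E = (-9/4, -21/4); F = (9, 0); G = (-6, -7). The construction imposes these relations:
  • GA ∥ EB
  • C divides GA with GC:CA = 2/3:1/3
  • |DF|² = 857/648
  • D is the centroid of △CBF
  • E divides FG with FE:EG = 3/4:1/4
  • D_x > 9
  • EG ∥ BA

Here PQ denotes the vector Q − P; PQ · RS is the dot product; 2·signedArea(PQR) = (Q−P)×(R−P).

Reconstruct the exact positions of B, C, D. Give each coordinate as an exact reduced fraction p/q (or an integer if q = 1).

B = (59/4, 15/4)
C = (16/3, -1)
D = (349/36, 11/12)

1. B_x = 59/4  [EG ∥ BA ∩ GA ∥ EB]
2. B_y = 15/4  [EG ∥ BA ∩ GA ∥ EB]
   → B = (59/4, 15/4)
3. C_x = 16/3  [C divides GA with GC:CA = 2/3:1/3]
4. C_y = -1  [C divides GA with GC:CA = 2/3:1/3]
   → C = (16/3, -1)
5. D_x = 349/36  [D is the centroid of △CBF]
6. D_y = 11/12  [D is the centroid of △CBF]
   → D = (349/36, 11/12)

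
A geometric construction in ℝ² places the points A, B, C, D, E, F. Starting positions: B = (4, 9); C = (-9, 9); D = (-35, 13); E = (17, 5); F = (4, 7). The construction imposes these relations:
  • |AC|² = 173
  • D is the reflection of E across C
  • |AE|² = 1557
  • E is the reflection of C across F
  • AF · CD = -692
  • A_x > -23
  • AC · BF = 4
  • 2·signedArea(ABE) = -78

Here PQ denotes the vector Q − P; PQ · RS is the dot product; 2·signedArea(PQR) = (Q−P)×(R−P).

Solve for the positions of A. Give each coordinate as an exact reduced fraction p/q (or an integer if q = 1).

1. A_x = -22  [2·signedArea(ABE) = -78 ∩ AC · BF = 4]
2. A_y = 11  [2·signedArea(ABE) = -78 ∩ AC · BF = 4]
   → A = (-22, 11)

A = (-22, 11)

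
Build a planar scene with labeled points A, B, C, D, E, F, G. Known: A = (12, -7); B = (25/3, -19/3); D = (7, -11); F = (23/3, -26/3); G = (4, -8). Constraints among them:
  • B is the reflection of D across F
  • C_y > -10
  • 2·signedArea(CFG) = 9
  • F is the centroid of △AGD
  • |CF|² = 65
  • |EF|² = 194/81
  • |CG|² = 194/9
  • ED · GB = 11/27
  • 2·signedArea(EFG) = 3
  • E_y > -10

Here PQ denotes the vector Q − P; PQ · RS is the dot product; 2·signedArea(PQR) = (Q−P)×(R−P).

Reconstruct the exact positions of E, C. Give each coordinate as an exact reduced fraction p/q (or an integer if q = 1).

1. E_x = 56/9  [2·signedArea(EFG) = 3 ∩ ED · GB = 11/27]
2. E_y = -83/9  [2·signedArea(EFG) = 3 ∩ ED · GB = 11/27]
   → E = (56/9, -83/9)
3. C_x = -1/3  [line -2/3·x + -11/3·y + -107/3 = 0 ∩ |CG|² = 194/9]
4. C_y = -29/3  [line -2/3·x + -11/3·y + -107/3 = 0 ∩ |CG|² = 194/9]
   → C = (-1/3, -29/3)

C = (-1/3, -29/3)
E = (56/9, -83/9)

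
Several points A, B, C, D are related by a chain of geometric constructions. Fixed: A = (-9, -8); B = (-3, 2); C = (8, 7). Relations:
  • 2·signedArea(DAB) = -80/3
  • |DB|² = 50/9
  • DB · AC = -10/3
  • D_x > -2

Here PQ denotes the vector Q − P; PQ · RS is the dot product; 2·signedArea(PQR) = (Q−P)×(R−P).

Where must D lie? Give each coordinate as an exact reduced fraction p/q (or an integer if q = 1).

D = (-4/3, 1/3)

1. D_x = -4/3  [2·signedArea(DAB) = -80/3 ∩ DB · AC = -10/3]
2. D_y = 1/3  [2·signedArea(DAB) = -80/3 ∩ DB · AC = -10/3]
   → D = (-4/3, 1/3)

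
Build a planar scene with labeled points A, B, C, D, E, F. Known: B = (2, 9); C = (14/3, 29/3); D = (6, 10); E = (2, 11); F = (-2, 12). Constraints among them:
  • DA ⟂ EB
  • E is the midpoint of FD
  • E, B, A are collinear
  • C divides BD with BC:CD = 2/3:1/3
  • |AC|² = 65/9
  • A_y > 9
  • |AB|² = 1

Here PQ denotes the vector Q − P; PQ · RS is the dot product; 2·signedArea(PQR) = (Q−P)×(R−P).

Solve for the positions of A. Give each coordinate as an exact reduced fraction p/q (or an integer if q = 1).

1. A_x = 2  [E, B, A are collinear ∩ DA ⟂ EB]
2. A_y = 10  [E, B, A are collinear ∩ DA ⟂ EB]
   → A = (2, 10)

A = (2, 10)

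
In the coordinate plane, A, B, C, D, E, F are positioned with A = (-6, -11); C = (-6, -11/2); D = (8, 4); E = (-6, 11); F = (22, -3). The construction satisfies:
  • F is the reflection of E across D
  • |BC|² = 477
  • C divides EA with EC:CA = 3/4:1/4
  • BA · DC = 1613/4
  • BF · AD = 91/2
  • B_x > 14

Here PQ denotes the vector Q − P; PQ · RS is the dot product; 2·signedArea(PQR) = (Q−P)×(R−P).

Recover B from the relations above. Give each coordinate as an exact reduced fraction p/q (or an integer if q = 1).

B = (15, 1/2)

1. B_x = 15  [BA · DC = 1613/4 ∩ BF · AD = 91/2]
2. B_y = 1/2  [BA · DC = 1613/4 ∩ BF · AD = 91/2]
   → B = (15, 1/2)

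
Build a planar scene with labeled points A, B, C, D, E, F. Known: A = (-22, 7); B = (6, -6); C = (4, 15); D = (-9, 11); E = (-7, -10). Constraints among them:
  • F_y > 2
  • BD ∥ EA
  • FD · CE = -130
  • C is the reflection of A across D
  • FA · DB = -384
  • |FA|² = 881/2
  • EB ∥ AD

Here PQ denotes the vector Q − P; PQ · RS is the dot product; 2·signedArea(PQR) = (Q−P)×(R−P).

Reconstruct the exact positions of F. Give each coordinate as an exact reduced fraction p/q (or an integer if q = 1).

F = (-3/2, 5/2)

1. F_x = -3/2  [FD · CE = -130 ∩ FA · DB = -384]
2. F_y = 5/2  [FD · CE = -130 ∩ FA · DB = -384]
   → F = (-3/2, 5/2)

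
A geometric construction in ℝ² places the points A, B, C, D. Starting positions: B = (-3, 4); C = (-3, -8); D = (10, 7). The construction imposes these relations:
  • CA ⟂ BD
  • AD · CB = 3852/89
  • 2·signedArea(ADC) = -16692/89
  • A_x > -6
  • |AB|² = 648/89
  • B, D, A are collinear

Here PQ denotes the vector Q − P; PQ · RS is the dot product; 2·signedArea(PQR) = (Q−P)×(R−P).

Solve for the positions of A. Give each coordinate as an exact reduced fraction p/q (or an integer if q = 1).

A = (-501/89, 302/89)

1. A_x = -501/89  [B, D, A are collinear ∩ CA ⟂ BD]
2. A_y = 302/89  [B, D, A are collinear ∩ CA ⟂ BD]
   → A = (-501/89, 302/89)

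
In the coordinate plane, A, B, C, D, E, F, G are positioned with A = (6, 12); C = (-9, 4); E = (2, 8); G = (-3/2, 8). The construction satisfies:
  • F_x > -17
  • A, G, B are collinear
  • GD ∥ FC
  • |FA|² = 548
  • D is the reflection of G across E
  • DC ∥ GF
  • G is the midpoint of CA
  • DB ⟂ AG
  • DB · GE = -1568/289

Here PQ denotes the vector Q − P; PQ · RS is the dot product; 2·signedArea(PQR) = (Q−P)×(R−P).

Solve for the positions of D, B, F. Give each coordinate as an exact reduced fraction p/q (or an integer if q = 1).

1. D_x = 11/2  [D is the reflection of G across E]
2. D_y = 8  [D is the reflection of G across E]
   → D = (11/2, 8)
3. B_x = 2283/578  [A, G, B are collinear ∩ DB ⟂ AG]
4. B_y = 3152/289  [A, G, B are collinear ∩ DB ⟂ AG]
   → B = (2283/578, 3152/289)
5. F_x = -16  [GD ∥ FC ∩ DC ∥ GF]
6. F_y = 4  [GD ∥ FC ∩ DC ∥ GF]
   → F = (-16, 4)

B = (2283/578, 3152/289)
D = (11/2, 8)
F = (-16, 4)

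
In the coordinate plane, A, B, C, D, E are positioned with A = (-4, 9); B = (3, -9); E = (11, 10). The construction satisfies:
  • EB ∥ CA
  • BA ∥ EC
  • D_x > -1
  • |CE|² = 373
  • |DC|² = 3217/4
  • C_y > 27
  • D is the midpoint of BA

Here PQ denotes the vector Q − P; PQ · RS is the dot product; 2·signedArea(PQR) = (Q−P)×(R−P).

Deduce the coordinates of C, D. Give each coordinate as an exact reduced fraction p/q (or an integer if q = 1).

C = (4, 28)
D = (-1/2, 0)

1. C_x = 4  [EB ∥ CA ∩ BA ∥ EC]
2. C_y = 28  [EB ∥ CA ∩ BA ∥ EC]
   → C = (4, 28)
3. D_x = -1/2  [D is the midpoint of BA]
4. D_y = 0  [D is the midpoint of BA]
   → D = (-1/2, 0)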